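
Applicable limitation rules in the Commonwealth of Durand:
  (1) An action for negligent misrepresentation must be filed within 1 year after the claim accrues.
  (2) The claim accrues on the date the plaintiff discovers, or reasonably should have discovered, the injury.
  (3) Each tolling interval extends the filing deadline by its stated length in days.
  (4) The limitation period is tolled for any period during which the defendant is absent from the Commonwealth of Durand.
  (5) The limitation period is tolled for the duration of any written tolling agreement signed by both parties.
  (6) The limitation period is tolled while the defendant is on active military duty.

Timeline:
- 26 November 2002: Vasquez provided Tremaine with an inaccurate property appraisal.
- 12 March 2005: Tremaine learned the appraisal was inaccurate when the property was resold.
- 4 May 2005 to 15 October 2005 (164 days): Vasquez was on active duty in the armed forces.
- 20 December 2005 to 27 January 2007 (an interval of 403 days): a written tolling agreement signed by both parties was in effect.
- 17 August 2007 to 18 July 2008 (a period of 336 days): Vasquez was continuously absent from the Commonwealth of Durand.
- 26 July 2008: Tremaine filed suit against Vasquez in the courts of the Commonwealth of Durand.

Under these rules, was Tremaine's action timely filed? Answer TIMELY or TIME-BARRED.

The claim did not accrue until Tremaine discovered the injury on 12 March 2005; the 26 November 2002 act date does not start the clock under the stated rule.
Adding the 1 year base period to 12 March 2005 gives a deadline of 12 March 2006, before any tolling.
The defendant's active military service from 4 May 2005 to 15 October 2005 tolled the period for 164 days, extending the deadline to 23 August 2006.
Because the written tolling agreement ran from 20 December 2005 to 27 January 2007, the deadline is extended by 403 days to 30 September 2007.
The period was tolled for 336 days by the defendant's absence from the jurisdiction (17 August 2007 to 18 July 2008), pushing the deadline to 31 August 2008.
Tremaine filed on 26 July 2008, before the 31 August 2008 deadline, so the action is timely.

TIMELY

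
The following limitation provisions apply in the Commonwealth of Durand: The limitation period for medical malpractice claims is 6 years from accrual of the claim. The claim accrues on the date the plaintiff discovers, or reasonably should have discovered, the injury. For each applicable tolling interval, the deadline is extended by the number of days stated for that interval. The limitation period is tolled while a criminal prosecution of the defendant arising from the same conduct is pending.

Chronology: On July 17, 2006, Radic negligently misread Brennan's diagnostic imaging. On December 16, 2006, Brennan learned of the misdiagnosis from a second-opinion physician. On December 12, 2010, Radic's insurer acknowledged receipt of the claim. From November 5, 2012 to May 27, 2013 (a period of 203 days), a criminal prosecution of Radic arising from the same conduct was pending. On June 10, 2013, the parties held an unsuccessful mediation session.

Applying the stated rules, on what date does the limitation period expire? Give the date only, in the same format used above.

July 7, 2013

The claim did not accrue until Brennan discovered the injury on December 16, 2006; the July 17, 2006 act date does not start the clock under the stated rule.
The untolled deadline — 6 years after December 16, 2006 — is December 16, 2012.
Because the pending criminal prosecution ran from November 5, 2012 to May 27, 2013, the deadline is extended by 203 days to July 7, 2013.
The other events in the timeline have no effect on the limitation period under the stated rules.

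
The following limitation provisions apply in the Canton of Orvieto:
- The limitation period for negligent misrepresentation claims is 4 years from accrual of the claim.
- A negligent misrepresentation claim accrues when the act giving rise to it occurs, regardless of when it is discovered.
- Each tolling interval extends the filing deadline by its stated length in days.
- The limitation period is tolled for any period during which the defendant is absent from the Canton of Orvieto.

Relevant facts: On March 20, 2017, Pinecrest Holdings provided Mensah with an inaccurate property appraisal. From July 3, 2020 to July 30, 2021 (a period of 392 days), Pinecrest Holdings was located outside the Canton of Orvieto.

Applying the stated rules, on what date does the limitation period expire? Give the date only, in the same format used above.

The claim accrued on March 20, 2017, when the wrongful act occurred.
The untolled deadline — 4 years after March 20, 2017 — is March 20, 2021.
The period was tolled for 392 days by the defendant's absence from the jurisdiction (July 3, 2020 to July 30, 2021), pushing the deadline to April 16, 2022.

April 16, 2022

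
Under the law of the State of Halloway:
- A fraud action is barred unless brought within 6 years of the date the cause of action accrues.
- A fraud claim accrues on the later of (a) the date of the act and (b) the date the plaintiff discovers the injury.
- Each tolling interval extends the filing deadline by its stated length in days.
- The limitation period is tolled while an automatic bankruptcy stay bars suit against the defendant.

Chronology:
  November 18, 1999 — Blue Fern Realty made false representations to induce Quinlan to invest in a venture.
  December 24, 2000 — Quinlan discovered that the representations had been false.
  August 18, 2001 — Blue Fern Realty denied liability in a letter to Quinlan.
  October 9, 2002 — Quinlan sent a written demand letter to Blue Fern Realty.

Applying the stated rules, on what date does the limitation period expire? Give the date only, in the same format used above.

December 24, 2006

The claim accrued on December 24, 2000 — the later of the November 18, 1999 act and the December 24, 2000 discovery.
The untolled deadline — 6 years after December 24, 2000 — is December 24, 2006.
Nothing else in the chronology tolls or restarts the period.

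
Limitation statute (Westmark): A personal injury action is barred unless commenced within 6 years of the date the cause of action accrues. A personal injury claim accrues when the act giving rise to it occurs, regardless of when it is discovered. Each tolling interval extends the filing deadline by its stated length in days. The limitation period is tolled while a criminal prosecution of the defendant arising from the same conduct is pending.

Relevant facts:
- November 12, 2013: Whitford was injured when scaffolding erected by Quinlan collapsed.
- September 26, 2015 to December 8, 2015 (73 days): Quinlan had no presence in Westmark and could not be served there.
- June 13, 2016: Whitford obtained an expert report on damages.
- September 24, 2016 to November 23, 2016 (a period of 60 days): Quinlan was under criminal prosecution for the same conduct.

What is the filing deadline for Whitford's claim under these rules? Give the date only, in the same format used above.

January 11, 2020

The limitation period began to run on November 12, 2013.
The untolled deadline — 6 years after November 12, 2013 — is November 12, 2019.
The period was tolled for 60 days by the pending criminal prosecution (September 24, 2016 to November 23, 2016), pushing the deadline to January 11, 2020.
No stated provision tolls the period for the defendant's absence, so the interval from September 26, 2015 to December 8, 2015 has no effect on the deadline.
None of the other events listed affects the running of the period under the stated rules.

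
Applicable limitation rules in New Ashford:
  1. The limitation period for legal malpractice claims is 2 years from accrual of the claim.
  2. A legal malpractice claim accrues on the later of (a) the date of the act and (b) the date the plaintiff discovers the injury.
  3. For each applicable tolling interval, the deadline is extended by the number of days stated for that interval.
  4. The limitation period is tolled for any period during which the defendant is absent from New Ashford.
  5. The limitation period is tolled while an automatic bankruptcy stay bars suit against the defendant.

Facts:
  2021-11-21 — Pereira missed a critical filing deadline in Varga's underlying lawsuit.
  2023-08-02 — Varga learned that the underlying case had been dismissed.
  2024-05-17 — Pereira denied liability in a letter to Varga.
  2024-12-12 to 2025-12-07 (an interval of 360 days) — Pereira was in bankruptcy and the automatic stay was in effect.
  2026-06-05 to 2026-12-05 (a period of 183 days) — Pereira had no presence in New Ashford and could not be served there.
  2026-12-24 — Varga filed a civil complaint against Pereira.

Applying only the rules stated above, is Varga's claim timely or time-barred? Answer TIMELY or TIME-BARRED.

Because discovery on 2023-08-02 post-dates the 2021-11-21 act, accrual under the later-of rule falls on 2023-08-02.
Adding the 2 years base period to 2023-08-02 gives a deadline of 2025-08-02, before any tolling.
The automatic bankruptcy stay from 2024-12-12 to 2025-12-07 tolled the period for 360 days, extending the deadline to 2026-07-28.
Because the defendant's absence from the jurisdiction ran from 2026-06-05 to 2026-12-05, the deadline is extended by 183 days to 2027-01-27.
The other events in the timeline have no effect on the limitation period under the stated rules.
Varga filed on 2026-12-24, before the 2027-01-27 deadline, so the action is timely.

TIMELY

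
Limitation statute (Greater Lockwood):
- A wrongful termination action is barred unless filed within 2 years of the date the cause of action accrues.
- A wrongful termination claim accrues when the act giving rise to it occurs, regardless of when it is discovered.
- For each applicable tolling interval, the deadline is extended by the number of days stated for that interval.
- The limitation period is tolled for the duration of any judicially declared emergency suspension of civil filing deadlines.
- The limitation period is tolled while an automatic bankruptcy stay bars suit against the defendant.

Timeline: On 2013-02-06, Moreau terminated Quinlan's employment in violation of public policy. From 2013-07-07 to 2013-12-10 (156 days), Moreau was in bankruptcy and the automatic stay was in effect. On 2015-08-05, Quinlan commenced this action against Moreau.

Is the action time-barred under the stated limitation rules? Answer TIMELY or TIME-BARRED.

TIME-BARRED

The limitation period began to run on 2013-02-06.
2 years from 2013-02-06 is 2015-02-06.
Because the automatic bankruptcy stay ran from 2013-07-07 to 2013-12-10, the deadline is extended by 156 days to 2015-07-12.
Filing on 2015-08-05 missed the 2015-07-12 deadline — the action is time-barred.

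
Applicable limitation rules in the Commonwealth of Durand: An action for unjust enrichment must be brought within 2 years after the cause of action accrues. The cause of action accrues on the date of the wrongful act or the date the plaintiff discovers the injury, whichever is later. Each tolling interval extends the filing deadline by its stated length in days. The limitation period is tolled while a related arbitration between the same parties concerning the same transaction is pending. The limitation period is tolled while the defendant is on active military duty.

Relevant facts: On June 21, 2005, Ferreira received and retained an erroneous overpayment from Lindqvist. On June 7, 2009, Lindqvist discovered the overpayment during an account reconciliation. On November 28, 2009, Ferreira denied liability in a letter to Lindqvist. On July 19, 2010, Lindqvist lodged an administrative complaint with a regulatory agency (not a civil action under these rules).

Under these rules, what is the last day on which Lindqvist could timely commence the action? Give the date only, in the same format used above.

Taking the later of the act (June 21, 2005) and discovery (June 7, 2009), the claim accrued on June 7, 2009.
2 years from June 7, 2009 is June 7, 2011.
Nothing else in the chronology tolls or restarts the period.

June 7, 2011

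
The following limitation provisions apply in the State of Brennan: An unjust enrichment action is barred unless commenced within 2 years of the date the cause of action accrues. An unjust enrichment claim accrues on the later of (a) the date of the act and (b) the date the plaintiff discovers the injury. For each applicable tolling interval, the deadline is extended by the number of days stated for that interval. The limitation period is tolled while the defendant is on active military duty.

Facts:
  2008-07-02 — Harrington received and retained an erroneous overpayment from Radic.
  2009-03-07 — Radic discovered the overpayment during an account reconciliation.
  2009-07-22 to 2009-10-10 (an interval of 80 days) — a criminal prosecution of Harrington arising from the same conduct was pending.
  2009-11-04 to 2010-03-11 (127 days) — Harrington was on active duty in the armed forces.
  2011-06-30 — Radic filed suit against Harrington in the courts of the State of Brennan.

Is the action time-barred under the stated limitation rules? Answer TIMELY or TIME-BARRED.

TIMELY

Taking the later of the act (2008-07-02) and discovery (2009-03-07), the claim accrued on 2009-03-07.
Adding the 2 years base period to 2009-03-07 gives a deadline of 2011-03-07, before any tolling.
The defendant's active military service from 2009-11-04 to 2010-03-11 tolled the period for 127 days, extending the deadline to 2011-07-12.
Although a criminal prosecution ran from 2009-07-22 to 2009-10-10, the stated rules do not make that a tolling event, so it is disregarded.
The 2011-06-30 filing precedes the 2011-07-12 deadline; the claim is timely.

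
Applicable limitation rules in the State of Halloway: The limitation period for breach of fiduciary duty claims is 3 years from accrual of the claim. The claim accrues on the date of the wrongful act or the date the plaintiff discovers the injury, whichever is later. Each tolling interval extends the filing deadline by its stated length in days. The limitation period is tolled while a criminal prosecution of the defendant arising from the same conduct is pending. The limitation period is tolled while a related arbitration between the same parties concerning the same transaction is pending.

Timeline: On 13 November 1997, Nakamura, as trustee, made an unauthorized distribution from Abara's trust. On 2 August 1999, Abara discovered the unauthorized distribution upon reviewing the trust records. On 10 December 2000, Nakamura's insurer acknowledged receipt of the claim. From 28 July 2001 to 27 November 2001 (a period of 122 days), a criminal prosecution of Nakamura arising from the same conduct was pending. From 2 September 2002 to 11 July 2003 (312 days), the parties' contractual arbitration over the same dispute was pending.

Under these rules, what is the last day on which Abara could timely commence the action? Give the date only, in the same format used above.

10 October 2003

Taking the later of the act (13 November 1997) and discovery (2 August 1999), the claim accrued on 2 August 1999.
Adding the 3 years base period to 2 August 1999 gives a deadline of 2 August 2002, before any tolling.
The period was tolled for 122 days by the pending criminal prosecution (28 July 2001 to 27 November 2001), pushing the deadline to 2 December 2002.
The pending related arbitration from 2 September 2002 to 11 July 2003 tolled the period for 312 days, extending the deadline to 10 October 2003.
None of the other events listed affects the running of the period under the stated rules.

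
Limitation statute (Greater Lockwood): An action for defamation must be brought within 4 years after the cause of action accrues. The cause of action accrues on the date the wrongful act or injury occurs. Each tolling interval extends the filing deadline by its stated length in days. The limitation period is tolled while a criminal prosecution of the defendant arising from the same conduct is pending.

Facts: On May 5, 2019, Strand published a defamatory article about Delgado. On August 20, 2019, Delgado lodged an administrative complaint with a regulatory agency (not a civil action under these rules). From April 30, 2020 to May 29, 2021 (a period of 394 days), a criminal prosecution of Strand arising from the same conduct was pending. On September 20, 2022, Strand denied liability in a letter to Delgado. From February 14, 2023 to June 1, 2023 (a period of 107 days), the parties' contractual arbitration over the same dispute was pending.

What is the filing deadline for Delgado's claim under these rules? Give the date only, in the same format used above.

June 2, 2024

The claim accrued on May 5, 2019, when the wrongful act occurred.
4 years from May 5, 2019 is May 5, 2023.
The period was tolled for 394 days by the pending criminal prosecution (April 30, 2020 to May 29, 2021), pushing the deadline to June 2, 2024.
Although a pending arbitration ran from February 14, 2023 to June 1, 2023, the stated rules do not make that a tolling event, so it is disregarded.
Nothing else in the chronology tolls or restarts the period.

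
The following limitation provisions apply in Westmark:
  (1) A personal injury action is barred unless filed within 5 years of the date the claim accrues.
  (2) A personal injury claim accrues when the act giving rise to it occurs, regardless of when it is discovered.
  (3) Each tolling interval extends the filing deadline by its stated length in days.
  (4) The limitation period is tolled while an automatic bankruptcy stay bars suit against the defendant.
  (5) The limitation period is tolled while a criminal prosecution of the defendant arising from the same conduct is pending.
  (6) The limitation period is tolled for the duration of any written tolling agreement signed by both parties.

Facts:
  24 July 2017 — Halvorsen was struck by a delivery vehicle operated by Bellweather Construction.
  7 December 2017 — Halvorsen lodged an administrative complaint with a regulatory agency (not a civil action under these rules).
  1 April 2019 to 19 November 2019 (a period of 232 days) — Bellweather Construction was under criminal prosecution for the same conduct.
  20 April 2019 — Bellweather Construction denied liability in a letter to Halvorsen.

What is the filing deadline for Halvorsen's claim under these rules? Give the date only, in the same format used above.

13 March 2023

The limitation period began to run on 24 July 2017.
The untolled deadline — 5 years after 24 July 2017 — is 24 July 2022.
The pending criminal prosecution from 1 April 2019 to 19 November 2019 tolled the period for 232 days, extending the deadline to 13 March 2023.
None of the other events listed affects the running of the period under the stated rules.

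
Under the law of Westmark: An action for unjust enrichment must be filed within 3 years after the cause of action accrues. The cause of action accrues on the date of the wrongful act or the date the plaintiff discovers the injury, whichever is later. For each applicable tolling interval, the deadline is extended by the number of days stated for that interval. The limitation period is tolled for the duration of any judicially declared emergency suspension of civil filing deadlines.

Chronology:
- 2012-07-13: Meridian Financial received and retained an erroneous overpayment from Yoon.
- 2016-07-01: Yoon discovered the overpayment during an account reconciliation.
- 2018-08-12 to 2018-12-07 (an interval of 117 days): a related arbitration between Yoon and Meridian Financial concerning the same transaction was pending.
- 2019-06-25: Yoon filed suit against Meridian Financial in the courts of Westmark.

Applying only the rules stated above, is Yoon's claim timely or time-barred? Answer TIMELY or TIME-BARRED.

Taking the later of the act (2012-07-13) and discovery (2016-07-01), the claim accrued on 2016-07-01.
Adding the 3 years base period to 2016-07-01 gives a deadline of 2019-07-01, before any tolling.
No stated provision tolls the period for a pending arbitration, so the interval from 2018-08-12 to 2018-12-07 has no effect on the deadline.
Filing on 2019-06-25 beat the 2019-07-01 deadline — the action is timely.

TIMELY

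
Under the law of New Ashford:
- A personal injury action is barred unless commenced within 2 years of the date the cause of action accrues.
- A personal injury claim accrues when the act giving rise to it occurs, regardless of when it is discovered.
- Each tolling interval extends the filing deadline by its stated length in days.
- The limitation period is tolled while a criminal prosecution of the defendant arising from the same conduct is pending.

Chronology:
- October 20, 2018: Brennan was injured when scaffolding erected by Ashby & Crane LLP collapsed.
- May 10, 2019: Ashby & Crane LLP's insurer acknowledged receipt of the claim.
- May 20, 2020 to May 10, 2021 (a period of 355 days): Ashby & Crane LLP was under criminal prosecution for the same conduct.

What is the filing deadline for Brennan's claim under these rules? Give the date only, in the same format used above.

The claim accrued on October 20, 2018, when the wrongful act occurred.
The untolled deadline — 2 years after October 20, 2018 — is October 20, 2020.
The pending criminal prosecution from May 20, 2020 to May 10, 2021 tolled the period for 355 days, extending the deadline to October 10, 2021.
None of the other events listed affects the running of the period under the stated rules.

October 10, 2021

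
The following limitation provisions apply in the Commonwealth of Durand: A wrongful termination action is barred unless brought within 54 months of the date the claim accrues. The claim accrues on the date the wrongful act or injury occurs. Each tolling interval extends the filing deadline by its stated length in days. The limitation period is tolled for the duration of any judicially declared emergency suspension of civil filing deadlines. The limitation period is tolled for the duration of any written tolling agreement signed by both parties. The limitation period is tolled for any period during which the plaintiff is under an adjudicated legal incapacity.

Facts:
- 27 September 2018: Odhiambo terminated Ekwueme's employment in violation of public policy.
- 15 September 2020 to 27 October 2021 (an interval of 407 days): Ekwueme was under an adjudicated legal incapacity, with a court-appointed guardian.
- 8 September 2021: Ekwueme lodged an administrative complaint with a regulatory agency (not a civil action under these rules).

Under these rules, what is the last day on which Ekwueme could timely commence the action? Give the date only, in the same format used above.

7 May 2024

The limitation period began to run on 27 September 2018.
54 months from 27 September 2018 is 27 March 2023.
The period was tolled for 407 days by the plaintiff's legal incapacity (15 September 2020 to 27 October 2021), pushing the deadline to 7 May 2024.
None of the other events listed affects the running of the period under the stated rules.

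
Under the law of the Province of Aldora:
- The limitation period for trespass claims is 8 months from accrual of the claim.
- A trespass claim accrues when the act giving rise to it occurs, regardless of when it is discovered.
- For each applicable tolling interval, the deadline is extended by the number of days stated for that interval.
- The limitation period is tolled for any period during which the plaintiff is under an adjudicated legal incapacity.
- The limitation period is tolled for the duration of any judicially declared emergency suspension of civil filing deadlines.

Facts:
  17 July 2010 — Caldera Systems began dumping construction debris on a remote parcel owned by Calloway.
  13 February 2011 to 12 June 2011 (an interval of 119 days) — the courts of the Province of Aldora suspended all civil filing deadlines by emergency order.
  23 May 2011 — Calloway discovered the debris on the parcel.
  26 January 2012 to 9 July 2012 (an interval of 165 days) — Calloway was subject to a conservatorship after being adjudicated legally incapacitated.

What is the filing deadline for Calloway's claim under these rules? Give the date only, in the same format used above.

Because the rule ties accrual to occurrence, the claim accrued on 17 July 2010, not on the 23 May 2011 discovery date.
Adding the 8 months base period to 17 July 2010 gives a deadline of 17 March 2011, before any tolling.
The period was tolled for 119 days by the emergency suspension of filing deadlines (13 February 2011 to 12 June 2011), pushing the deadline to 14 July 2011.
The plaintiff's legal incapacity starting 26 January 2012 came too late — the period had run on 14 July 2011 — and so does not extend the deadline.

14 July 2011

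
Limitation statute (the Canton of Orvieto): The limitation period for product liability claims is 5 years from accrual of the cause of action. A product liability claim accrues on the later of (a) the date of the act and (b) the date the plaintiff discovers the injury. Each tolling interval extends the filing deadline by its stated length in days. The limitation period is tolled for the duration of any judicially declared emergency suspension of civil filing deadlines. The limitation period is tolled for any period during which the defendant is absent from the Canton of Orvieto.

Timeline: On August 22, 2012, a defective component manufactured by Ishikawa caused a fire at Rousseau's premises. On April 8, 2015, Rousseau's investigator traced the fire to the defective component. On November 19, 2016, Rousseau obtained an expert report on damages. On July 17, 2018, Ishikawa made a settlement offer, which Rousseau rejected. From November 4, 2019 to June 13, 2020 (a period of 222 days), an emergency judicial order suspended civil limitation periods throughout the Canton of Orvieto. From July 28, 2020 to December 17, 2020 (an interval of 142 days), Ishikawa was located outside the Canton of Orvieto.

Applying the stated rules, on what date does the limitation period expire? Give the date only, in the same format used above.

April 7, 2021

Taking the later of the act (August 22, 2012) and discovery (April 8, 2015), the claim accrued on April 8, 2015.
The untolled deadline — 5 years after April 8, 2015 — is April 8, 2020.
The emergency suspension of filing deadlines from November 4, 2019 to June 13, 2020 tolled the period for 222 days, extending the deadline to November 16, 2020.
Because the defendant's absence from the jurisdiction ran from July 28, 2020 to December 17, 2020, the deadline is extended by 142 days to April 7, 2021.
The other events in the timeline have no effect on the limitation period under the stated rules.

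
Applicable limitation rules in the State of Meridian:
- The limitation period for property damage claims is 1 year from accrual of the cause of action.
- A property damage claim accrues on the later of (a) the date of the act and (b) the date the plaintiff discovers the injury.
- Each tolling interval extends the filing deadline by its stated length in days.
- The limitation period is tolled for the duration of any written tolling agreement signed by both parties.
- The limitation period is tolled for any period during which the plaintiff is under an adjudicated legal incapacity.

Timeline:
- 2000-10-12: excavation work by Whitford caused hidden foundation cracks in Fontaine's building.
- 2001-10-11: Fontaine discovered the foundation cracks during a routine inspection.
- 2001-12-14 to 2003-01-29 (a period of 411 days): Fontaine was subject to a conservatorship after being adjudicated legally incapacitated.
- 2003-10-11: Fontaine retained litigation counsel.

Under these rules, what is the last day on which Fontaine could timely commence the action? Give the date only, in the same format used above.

2003-11-26

Because discovery on 2001-10-11 post-dates the 2000-10-12 act, accrual under the later-of rule falls on 2001-10-11.
Adding the 1 year base period to 2001-10-11 gives a deadline of 2002-10-11, before any tolling.
Because the plaintiff's legal incapacity ran from 2001-12-14 to 2003-01-29, the deadline is extended by 411 days to 2003-11-26.
Nothing else in the chronology tolls or restarts the period.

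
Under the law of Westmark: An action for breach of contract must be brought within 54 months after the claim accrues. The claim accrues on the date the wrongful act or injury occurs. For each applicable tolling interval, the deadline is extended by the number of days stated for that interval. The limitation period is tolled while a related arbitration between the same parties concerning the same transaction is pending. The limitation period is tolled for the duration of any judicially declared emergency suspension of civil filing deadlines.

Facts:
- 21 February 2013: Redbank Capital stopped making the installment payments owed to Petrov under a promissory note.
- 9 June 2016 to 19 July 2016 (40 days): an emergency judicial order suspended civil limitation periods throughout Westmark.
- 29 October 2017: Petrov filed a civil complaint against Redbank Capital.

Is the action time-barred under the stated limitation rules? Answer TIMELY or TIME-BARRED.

TIME-BARRED

The claim accrued on 21 February 2013, when the wrongful act occurred.
Adding the 54 months base period to 21 February 2013 gives a deadline of 21 August 2017, before any tolling.
Because the emergency suspension of filing deadlines ran from 9 June 2016 to 19 July 2016, the deadline is extended by 40 days to 30 September 2017.
Petrov filed on 29 October 2017, after the 30 September 2017 deadline, so the action is time-barred.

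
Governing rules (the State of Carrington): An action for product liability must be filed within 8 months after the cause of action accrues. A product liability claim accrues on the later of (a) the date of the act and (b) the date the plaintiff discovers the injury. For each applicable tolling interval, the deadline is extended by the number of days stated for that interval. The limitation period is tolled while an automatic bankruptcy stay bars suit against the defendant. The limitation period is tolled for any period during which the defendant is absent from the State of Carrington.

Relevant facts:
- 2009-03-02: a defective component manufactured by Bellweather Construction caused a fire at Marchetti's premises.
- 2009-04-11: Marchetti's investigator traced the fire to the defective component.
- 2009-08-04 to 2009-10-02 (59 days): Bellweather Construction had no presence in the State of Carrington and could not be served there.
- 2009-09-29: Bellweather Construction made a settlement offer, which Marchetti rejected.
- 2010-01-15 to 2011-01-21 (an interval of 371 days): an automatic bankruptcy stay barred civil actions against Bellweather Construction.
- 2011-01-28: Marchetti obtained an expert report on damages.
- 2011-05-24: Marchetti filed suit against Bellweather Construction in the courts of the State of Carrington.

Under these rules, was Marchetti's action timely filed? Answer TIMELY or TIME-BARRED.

TIME-BARRED

Taking the later of the act (2009-03-02) and discovery (2009-04-11), the claim accrued on 2009-04-11.
The untolled deadline — 8 months after 2009-04-11 — is 2009-12-11.
The defendant's absence from the jurisdiction from 2009-08-04 to 2009-10-02 tolled the period for 59 days, extending the deadline to 2010-02-08.
The automatic bankruptcy stay from 2010-01-15 to 2011-01-21 tolled the period for 371 days, extending the deadline to 2011-02-14.
The other events in the timeline have no effect on the limitation period under the stated rules.
Filing on 2011-05-24 missed the 2011-02-14 deadline — the action is time-barred.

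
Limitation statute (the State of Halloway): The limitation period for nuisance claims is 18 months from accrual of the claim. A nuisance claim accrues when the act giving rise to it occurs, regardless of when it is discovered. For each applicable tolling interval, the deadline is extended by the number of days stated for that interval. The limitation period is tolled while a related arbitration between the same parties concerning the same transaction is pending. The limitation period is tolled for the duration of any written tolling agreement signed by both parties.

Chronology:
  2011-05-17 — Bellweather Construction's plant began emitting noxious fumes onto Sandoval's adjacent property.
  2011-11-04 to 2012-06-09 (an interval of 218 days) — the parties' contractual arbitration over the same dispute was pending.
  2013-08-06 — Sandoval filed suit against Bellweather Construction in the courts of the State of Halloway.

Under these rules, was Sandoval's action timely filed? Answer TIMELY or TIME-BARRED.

TIME-BARRED

The claim accrued on 2011-05-17, when the wrongful act occurred.
18 months from 2011-05-17 is 2012-11-17.
The period was tolled for 218 days by the pending related arbitration (2011-11-04 to 2012-06-09), pushing the deadline to 2013-06-23.
Filing on 2013-08-06 missed the 2013-06-23 deadline — the action is time-barred.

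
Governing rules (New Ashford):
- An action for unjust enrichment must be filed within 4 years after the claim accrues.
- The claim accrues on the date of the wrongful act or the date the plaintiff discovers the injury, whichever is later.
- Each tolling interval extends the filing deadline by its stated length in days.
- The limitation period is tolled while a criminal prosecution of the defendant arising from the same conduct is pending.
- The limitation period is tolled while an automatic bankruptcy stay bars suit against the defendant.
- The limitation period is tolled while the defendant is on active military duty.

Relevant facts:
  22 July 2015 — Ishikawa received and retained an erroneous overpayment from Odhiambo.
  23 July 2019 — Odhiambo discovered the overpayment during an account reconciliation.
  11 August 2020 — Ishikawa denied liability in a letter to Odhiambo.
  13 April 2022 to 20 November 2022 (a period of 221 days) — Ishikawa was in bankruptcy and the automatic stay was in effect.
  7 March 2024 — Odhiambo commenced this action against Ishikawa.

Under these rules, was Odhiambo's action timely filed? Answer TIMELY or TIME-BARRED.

TIME-BARRED

The claim accrued on 23 July 2019 — the later of the 22 July 2015 act and the 23 July 2019 discovery.
Adding the 4 years base period to 23 July 2019 gives a deadline of 23 July 2023, before any tolling.
Because the automatic bankruptcy stay ran from 13 April 2022 to 20 November 2022, the deadline is extended by 221 days to 29 February 2024.
The other events in the timeline have no effect on the limitation period under the stated rules.
Odhiambo filed on 7 March 2024, after the 29 February 2024 deadline, so the action is time-barred.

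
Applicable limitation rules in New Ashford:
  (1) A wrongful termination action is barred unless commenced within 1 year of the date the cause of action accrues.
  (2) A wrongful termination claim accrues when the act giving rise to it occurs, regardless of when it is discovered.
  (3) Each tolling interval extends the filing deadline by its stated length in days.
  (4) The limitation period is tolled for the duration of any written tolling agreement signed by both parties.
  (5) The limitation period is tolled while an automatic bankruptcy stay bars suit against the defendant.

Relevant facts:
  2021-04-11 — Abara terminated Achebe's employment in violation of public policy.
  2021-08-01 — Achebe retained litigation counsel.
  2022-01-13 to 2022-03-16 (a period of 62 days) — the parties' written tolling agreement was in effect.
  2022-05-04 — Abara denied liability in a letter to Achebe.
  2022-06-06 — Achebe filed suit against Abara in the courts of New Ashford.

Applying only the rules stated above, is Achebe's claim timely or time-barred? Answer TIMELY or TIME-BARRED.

The limitation period began to run on 2021-04-11.
1 year from 2021-04-11 is 2022-04-11.
The written tolling agreement from 2022-01-13 to 2022-03-16 tolled the period for 62 days, extending the deadline to 2022-06-12.
None of the other events listed affects the running of the period under the stated rules.
The 2022-06-06 filing precedes the 2022-06-12 deadline; the claim is timely.

TIMELY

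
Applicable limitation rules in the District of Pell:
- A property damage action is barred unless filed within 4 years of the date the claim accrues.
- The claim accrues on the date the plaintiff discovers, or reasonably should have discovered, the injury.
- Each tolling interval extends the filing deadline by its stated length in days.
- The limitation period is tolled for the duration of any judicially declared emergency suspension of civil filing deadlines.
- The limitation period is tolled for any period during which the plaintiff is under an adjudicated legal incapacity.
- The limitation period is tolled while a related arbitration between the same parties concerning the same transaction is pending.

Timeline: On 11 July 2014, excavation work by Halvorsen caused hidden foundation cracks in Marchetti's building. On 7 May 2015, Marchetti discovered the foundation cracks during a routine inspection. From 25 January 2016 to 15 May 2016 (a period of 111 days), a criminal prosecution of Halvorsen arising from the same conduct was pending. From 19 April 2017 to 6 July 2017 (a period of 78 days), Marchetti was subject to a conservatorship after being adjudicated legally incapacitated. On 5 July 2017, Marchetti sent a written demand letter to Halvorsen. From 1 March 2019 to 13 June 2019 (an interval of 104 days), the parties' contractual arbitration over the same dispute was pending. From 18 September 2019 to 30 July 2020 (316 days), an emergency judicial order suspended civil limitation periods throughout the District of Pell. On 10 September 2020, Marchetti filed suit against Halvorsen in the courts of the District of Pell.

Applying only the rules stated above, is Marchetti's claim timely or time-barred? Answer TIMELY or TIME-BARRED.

The claim did not accrue until Marchetti discovered the injury on 7 May 2015; the 11 July 2014 act date does not start the clock under the stated rule.
Adding the 4 years base period to 7 May 2015 gives a deadline of 7 May 2019, before any tolling.
The plaintiff's legal incapacity from 19 April 2017 to 6 July 2017 tolled the period for 78 days, extending the deadline to 24 July 2019.
The pending related arbitration from 1 March 2019 to 13 June 2019 tolled the period for 104 days, extending the deadline to 5 November 2019.
The period was tolled for 316 days by the emergency suspension of filing deadlines (18 September 2019 to 30 July 2020), pushing the deadline to 16 September 2020.
No stated provision tolls the period for a criminal prosecution, so the interval from 25 January 2016 to 15 May 2016 has no effect on the deadline.
The other events in the timeline have no effect on the limitation period under the stated rules.
The 10 September 2020 filing precedes the 16 September 2020 deadline; the claim is timely.

TIMELY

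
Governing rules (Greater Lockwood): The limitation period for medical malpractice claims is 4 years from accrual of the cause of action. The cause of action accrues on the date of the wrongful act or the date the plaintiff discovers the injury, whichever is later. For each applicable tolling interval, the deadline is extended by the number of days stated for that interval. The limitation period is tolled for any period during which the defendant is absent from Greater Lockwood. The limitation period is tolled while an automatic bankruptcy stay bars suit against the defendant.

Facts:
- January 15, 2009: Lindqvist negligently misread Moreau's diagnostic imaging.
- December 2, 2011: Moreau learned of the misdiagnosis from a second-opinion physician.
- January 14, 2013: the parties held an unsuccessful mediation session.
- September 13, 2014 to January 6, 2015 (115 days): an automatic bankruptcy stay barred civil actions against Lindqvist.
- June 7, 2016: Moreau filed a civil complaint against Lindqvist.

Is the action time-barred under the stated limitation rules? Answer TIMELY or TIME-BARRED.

TIME-BARRED

The claim accrued on December 2, 2011 — the later of the January 15, 2009 act and the December 2, 2011 discovery.
4 years from December 2, 2011 is December 2, 2015.
Because the automatic bankruptcy stay ran from September 13, 2014 to January 6, 2015, the deadline is extended by 115 days to March 26, 2016.
The other events in the timeline have no effect on the limitation period under the stated rules.
Filing on June 7, 2016 missed the March 26, 2016 deadline — the action is time-barred.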